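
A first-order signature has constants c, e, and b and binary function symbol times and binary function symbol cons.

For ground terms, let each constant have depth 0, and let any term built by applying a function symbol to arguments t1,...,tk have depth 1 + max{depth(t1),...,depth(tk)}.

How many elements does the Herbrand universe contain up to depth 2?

885

Let N_k count ground terms of depth at most k. Each non-constant term of depth ≤ k is some function symbol applied to depth-≤(k−1) arguments, giving N_k = 3 + N_{k-1}^2 + N_{k-1}^2.
N_0 = 3
N_1 = 3 + 3^2 + 3^2 = 21
N_2 = 3 + 21^2 + 21^2 = 885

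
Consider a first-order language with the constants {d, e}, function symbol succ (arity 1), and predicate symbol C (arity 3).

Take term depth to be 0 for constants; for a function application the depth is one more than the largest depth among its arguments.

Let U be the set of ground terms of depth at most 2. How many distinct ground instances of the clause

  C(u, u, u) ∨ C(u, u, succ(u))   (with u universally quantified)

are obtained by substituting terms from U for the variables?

Ground terms of depth ≤ 2:
  Let N_k count ground terms of depth at most k. Each non-constant term of depth ≤ k is some function symbol applied to depth-≤(k−1) arguments, giving N_k = 2 + N_{k-1}.
  N_0 = 2
  N_1 = 2 + 2 = 4
  N_2 = 2 + 4 = 6
  Explicitly: d, e, succ(d), succ(e), succ(succ(d)), succ(succ(e)).
So there are 6 ground terms available for substitution.
There is 1 variable to instantiate (u),  occurring in at least one literal, so different choices give different ground instances.
Number of ground instances = 6.

6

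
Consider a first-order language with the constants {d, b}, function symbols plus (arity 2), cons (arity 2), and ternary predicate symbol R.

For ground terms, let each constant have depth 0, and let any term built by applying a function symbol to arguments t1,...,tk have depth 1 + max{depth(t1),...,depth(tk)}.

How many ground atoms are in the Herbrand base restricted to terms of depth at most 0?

First count ground terms of depth ≤ 0.
Write N_k for the number of ground terms of depth ≤ k. A term of depth ≤ k is either a constant or a function symbol applied to arguments of depth ≤ k−1, so N_k = 2 + N_{k-1}^2 + N_{k-1}^2.
N_0 = 2
Explicitly: d, b.
So |H| = 2.
Each predicate of arity r yields |H|^r ground atoms (one per choice of an r-tuple from H):
  R: 2^3 = 8
Total ground atoms: 8.

8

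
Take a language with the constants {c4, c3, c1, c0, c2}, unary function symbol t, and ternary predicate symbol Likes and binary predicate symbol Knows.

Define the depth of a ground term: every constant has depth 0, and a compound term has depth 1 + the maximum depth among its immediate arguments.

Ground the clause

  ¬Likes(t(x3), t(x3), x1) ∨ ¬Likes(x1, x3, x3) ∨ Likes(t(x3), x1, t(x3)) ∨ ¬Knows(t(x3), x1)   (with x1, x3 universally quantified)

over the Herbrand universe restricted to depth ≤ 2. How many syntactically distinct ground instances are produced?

Ground terms of depth ≤ 2:
  If N_k denotes the number of depth-≤k ground terms, the 5 constants give N_0 = 5, and each function symbol of arity r contributes N_{k-1}^r new terms at level k: N_k = 5 + N_{k-1}.
  N_0 = 5
  N_1 = 5 + 5 = 10
  N_2 = 5 + 10 = 15
So there are 15 ground terms available for substitution.
The clause has 2 distinct variables (x1, x3), each appearing in the body. In the free term algebra distinct substitutions yield syntactically distinct ground instances.
Number of ground instances = 15^2 = 225.

225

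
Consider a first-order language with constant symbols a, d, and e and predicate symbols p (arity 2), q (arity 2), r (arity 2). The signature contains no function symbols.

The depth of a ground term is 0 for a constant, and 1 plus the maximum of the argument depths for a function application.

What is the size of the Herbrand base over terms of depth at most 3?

27

First count ground terms of depth ≤ 3.
With no function symbols every ground term is a constant, so there are exactly 3 ground terms at every depth bound.
N_0 = 3
N_1 = 3
N_2 = 3
N_3 = 3
Explicitly: a, d, e.
So |H| = 3.
A ground atom is a predicate applied to a tuple of terms from H, so the count is the sum over predicates of |H|^arity:
  p: 3^2 = 9;  q: 3^2 = 9;  r: 3^2 = 9
Total ground atoms: 9 + 9 + 9 = 27.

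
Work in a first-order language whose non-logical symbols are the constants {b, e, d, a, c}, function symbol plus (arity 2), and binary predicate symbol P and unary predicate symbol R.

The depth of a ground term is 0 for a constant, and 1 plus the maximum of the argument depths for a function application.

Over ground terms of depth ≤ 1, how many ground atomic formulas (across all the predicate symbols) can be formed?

First count ground terms of depth ≤ 1.
Let N_k = |{terms of depth ≤ k}|. Then N_0 = 5 and N_k = 5 + N_{k-1}^2 for k ≥ 1 (one summand per function symbol, arity giving the exponent).
N_0 = 5
N_1 = 5 + 5^2 = 30
So |H| = 30.
Ground atoms are formed by filling each argument slot of a predicate with a term from H, so an r-ary predicate gives |H|^r atoms:
  P: 30^2 = 900;  R: 30
Total ground atoms: 900 + 30 = 930.

930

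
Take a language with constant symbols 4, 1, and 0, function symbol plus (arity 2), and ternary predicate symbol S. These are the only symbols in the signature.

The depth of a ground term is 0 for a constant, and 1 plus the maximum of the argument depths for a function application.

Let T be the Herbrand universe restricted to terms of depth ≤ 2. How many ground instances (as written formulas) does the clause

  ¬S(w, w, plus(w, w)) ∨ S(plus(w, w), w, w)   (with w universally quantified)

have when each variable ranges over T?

147

Ground terms of depth ≤ 2:
  Write N_k for the number of ground terms of depth ≤ k. A term of depth ≤ k is either a constant or a function symbol applied to arguments of depth ≤ k−1, so N_k = 3 + N_{k-1}^2.
  N_0 = 3
  N_1 = 3 + 3^2 = 12
  N_2 = 3 + 12^2 = 147
So there are 147 ground terms available for substitution.
The variable w ranges independently over the available ground terms, and distinct assignments produce distinct instances.
Number of ground instances = 147.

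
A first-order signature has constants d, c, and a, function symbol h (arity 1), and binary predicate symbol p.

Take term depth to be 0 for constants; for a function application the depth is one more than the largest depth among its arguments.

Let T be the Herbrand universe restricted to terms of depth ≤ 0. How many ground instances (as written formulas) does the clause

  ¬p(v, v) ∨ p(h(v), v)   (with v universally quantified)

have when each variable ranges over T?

Ground terms of depth ≤ 0:
  Let N_k = |{terms of depth ≤ k}|. Then N_0 = 3 and N_k = 3 + N_{k-1} for k ≥ 1 (one summand per function symbol, arity giving the exponent).
  N_0 = 3
  Explicitly: d, c, a.
So there are 3 ground terms available for substitution.
The variable v ranges independently over the available ground terms, and distinct assignments produce distinct instances.
Number of ground instances = 3.

3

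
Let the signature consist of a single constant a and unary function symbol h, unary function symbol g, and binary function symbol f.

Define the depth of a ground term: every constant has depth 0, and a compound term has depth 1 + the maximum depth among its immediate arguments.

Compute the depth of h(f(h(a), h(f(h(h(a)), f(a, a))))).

depth(h(a)) = 1 + depth(a) = 1 + 0 = 1
depth(h(h(a))) = 1 + depth(h(a)) = 1 + 1 = 2
depth(f(a, a)) = 1 + max(0, 0) = 1
depth(f(h(h(a)), f(a, a))) = 1 + max(2, 1) = 3
depth(h(f(h(h(a)), f(a, a)))) = 1 + depth(f(h(h(a)), f(a, a))) = 1 + 3 = 4
depth(f(h(a), h(f(h(h(a)), f(a, a))))) = 1 + max(1, 4) = 5
depth(h(f(h(a), h(f(h(h(a)), f(a, a)))))) = 1 + depth(f(h(a), h(f(h(h(a)), f(a, a))))) = 1 + 5 = 6

6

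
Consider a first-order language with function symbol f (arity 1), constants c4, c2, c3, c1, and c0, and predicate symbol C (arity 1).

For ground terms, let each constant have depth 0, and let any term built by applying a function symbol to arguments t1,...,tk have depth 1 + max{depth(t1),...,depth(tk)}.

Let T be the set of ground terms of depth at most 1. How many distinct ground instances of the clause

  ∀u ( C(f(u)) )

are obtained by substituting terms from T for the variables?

Ground terms of depth ≤ 1:
  Count level by level. With function symbols f/1, the terms of depth ≤ k are the 5 constants together with each function applied to depth-≤(k−1) tuples, so N_k = 5 + N_{k-1}.
  N_0 = 5
  N_1 = 5 + 5 = 10
So there are 10 ground terms available for substitution.
The body mentions the single quantified variable u; since ground terms form a free algebra, no two substitutions collapse to the same formula.
Number of ground instances = 10.

10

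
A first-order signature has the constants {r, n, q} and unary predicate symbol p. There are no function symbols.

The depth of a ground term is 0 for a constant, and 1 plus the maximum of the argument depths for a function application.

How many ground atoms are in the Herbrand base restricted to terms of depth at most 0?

First count ground terms of depth ≤ 0.
With no function symbols every ground term is a constant, so there are exactly 3 ground terms at every depth bound.
N_0 = 3
Explicitly: r, n, q.
So |H| = 3.
Ground atoms are formed by filling each argument slot of a predicate with a term from H, so an r-ary predicate gives |H|^r atoms:
  p: 3
Total ground atoms: 3.

3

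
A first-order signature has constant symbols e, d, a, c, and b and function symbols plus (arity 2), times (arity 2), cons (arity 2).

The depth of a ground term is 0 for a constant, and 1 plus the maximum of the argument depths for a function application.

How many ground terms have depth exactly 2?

If N_k denotes the number of depth-≤k ground terms, the 5 constants give N_0 = 5, and each function symbol of arity r contributes N_{k-1}^r new terms at level k: N_k = 5 + N_{k-1}^2 + N_{k-1}^2 + N_{k-1}^2.
N_0 = 5
N_1 = 5 + 5^2 + 5^2 + 5^2 = 80
N_2 = 5 + 80^2 + 80^2 + 80^2 = 19205
Terms of depth exactly 2: N_2 − N_1 = 19205 − 80 = 19125.

19125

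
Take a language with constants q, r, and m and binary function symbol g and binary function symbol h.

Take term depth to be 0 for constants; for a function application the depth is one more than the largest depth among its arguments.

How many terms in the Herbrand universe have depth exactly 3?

1565568

Count level by level. With function symbols g/2, h/2, the terms of depth ≤ k are the 3 constants together with each function applied to depth-≤(k−1) tuples, so N_k = 3 + N_{k-1}^2 + N_{k-1}^2.
N_0 = 3
N_1 = 3 + 3^2 + 3^2 = 21
N_2 = 3 + 21^2 + 21^2 = 885
N_3 = 3 + 885^2 + 885^2 = 1566453
Terms of depth exactly 3: N_3 − N_2 = 1566453 − 885 = 1565568.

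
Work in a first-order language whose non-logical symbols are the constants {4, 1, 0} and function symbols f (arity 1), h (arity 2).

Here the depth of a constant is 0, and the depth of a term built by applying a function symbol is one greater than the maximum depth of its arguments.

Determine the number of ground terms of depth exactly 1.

12

If N_k denotes the number of depth-≤k ground terms, the 3 constants give N_0 = 3, and each function symbol of arity r contributes N_{k-1}^r new terms at level k: N_k = 3 + N_{k-1} + N_{k-1}^2.
N_0 = 3
N_1 = 3 + 3 + 3^2 = 15
Terms of depth exactly 1: N_1 − N_0 = 15 − 3 = 12.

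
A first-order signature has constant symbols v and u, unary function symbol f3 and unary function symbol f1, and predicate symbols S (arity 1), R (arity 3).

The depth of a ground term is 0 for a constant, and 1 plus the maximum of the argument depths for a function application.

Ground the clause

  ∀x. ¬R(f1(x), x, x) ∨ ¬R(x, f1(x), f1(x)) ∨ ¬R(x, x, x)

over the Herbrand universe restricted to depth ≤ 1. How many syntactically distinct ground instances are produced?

6

Ground terms of depth ≤ 1:
  Let N_k count ground terms of depth at most k. Each non-constant term of depth ≤ k is some function symbol applied to depth-≤(k−1) arguments, giving N_k = 2 + N_{k-1} + N_{k-1}.
  N_0 = 2
  N_1 = 2 + 2 + 2 = 6
  Explicitly: v, u, f3(v), f3(u), f1(v), f1(u).
So there are 6 ground terms available for substitution.
The clause has 1 distinct variable (x), which appears in the body. In the free term algebra distinct substitutions yield syntactically distinct ground instances.
Number of ground instances = 6.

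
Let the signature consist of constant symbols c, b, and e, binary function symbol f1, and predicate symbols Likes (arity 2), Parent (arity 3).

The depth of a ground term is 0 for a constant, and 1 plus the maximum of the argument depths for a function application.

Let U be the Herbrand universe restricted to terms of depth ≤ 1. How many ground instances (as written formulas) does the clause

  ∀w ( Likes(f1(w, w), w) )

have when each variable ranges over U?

12

Ground terms of depth ≤ 1:
  Let N_k count ground terms of depth at most k. Each non-constant term of depth ≤ k is some function symbol applied to depth-≤(k−1) arguments, giving N_k = 3 + N_{k-1}^2.
  N_0 = 3
  N_1 = 3 + 3^2 = 12
  Explicitly: c, b, e, f1(c, c), f1(c, b), f1(c, e), f1(b, c), f1(b, b), f1(b, e), f1(e, c), f1(e, b), f1(e, e).
So there are 12 ground terms available for substitution.
The body mentions the single quantified variable w; since ground terms form a free algebra, no two substitutions collapse to the same formula.
Number of ground instances = 12.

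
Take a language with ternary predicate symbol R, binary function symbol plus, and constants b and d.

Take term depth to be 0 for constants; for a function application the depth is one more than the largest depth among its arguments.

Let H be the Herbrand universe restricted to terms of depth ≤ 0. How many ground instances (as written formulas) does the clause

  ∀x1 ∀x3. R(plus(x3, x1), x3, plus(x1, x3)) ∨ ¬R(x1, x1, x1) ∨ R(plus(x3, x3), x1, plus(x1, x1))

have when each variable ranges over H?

4

Ground terms of depth ≤ 0:
  Let N_k = |{terms of depth ≤ k}|. Then N_0 = 2 and N_k = 2 + N_{k-1}^2 for k ≥ 1 (one summand per function symbol, arity giving the exponent).
  N_0 = 2
  Explicitly: b, d.
So there are 2 ground terms available for substitution.
The clause has 2 distinct variables (x1, x3), each appearing in the body. In the free term algebra distinct substitutions yield syntactically distinct ground instances.
Number of ground instances = 2^2 = 4.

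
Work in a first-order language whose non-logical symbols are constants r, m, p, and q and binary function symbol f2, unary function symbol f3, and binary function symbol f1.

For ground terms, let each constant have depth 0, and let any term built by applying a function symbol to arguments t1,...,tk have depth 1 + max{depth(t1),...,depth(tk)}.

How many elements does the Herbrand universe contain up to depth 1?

Write N_k for the number of ground terms of depth ≤ k. A term of depth ≤ k is either a constant or a function symbol applied to arguments of depth ≤ k−1, so N_k = 4 + N_{k-1}^2 + N_{k-1} + N_{k-1}^2.
N_0 = 4
N_1 = 4 + 4^2 + 4 + 4^2 = 40

40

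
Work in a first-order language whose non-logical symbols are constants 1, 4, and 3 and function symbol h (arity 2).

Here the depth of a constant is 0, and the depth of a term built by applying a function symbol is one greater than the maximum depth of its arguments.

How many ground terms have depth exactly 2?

135

Let N_k count ground terms of depth at most k. Each non-constant term of depth ≤ k is some function symbol applied to depth-≤(k−1) arguments, giving N_k = 3 + N_{k-1}^2.
N_0 = 3
N_1 = 3 + 3^2 = 12
N_2 = 3 + 12^2 = 147
Terms of depth exactly 2: N_2 − N_1 = 147 − 12 = 135.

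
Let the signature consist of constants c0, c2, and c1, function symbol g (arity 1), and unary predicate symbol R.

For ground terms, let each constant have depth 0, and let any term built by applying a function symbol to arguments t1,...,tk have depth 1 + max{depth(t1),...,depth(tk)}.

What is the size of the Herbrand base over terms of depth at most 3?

12

First count ground terms of depth ≤ 3.
If N_k denotes the number of depth-≤k ground terms, the 3 constants give N_0 = 3, and each function symbol of arity r contributes N_{k-1}^r new terms at level k: N_k = 3 + N_{k-1}.
N_0 = 3
N_1 = 3 + 3 = 6
N_2 = 3 + 6 = 9
N_3 = 3 + 9 = 12
So |H| = 12.
For each predicate symbol, the number of ground atoms is |H| raised to its arity; summing:
  R: 12
Total ground atoms: 12.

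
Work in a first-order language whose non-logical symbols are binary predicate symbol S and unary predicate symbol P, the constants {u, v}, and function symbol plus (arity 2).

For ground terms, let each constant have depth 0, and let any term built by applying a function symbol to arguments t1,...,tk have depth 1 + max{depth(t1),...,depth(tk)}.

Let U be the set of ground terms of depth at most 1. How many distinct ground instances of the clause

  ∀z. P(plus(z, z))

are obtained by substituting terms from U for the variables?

6

Ground terms of depth ≤ 1:
  Let N_k count ground terms of depth at most k. Each non-constant term of depth ≤ k is some function symbol applied to depth-≤(k−1) arguments, giving N_k = 2 + N_{k-1}^2.
  N_0 = 2
  N_1 = 2 + 2^2 = 6
  Explicitly: u, v, plus(u, u), plus(u, v), plus(v, u), plus(v, v).
So there are 6 ground terms available for substitution.
The clause has 1 distinct variable (z), which appears in the body. In the free term algebra distinct substitutions yield syntactically distinct ground instances.
Number of ground instances = 6.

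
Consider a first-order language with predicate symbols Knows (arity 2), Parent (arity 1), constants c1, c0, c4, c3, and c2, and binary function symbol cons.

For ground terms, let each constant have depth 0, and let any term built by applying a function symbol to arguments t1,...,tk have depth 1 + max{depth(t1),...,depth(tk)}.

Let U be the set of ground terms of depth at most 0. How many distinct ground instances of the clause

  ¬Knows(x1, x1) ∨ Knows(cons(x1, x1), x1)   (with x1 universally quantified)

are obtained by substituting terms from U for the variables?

Ground terms of depth ≤ 0:
  Let N_k = |{terms of depth ≤ k}|. Then N_0 = 5 and N_k = 5 + N_{k-1}^2 for k ≥ 1 (one summand per function symbol, arity giving the exponent).
  N_0 = 5
  Explicitly: c1, c0, c4, c3, c2.
So there are 5 ground terms available for substitution.
The clause has 1 distinct variable (x1), which appears in the body. In the free term algebra distinct substitutions yield syntactically distinct ground instances.
Number of ground instances = 5.

5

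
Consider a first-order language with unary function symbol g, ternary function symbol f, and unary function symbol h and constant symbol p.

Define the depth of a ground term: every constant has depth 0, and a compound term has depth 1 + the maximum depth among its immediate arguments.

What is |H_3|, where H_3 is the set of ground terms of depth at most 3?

389164

Count level by level. With function symbols g/1, f/3, h/1, the terms of depth ≤ k are the 1 constant together with each function applied to depth-≤(k−1) tuples, so N_k = 1 + N_{k-1} + N_{k-1}^3 + N_{k-1}.
N_0 = 1
N_1 = 1 + 1 + 1^3 + 1 = 4
N_2 = 1 + 4 + 4^3 + 4 = 73
N_3 = 1 + 73 + 73^3 + 73 = 389164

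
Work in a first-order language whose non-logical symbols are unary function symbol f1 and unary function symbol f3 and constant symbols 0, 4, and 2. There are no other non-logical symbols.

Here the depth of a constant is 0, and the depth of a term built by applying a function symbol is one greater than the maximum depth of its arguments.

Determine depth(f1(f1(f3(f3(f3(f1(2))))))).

depth(f1(2)) = 1 + depth(2) = 1 + 0 = 1
depth(f3(f1(2))) = 1 + depth(f1(2)) = 1 + 1 = 2
depth(f3(f3(f1(2)))) = 1 + depth(f3(f1(2))) = 1 + 2 = 3
depth(f3(f3(f3(f1(2))))) = 1 + depth(f3(f3(f1(2)))) = 1 + 3 = 4
depth(f1(f3(f3(f3(f1(2)))))) = 1 + depth(f3(f3(f3(f1(2))))) = 1 + 4 = 5
depth(f1(f1(f3(f3(f3(f1(2))))))) = 1 + depth(f1(f3(f3(f3(f1(2)))))) = 1 + 5 = 6

6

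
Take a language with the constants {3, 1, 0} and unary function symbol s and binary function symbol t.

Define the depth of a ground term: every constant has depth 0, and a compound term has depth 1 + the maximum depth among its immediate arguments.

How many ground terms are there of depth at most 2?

Let N_k count ground terms of depth at most k. Each non-constant term of depth ≤ k is some function symbol applied to depth-≤(k−1) arguments, giving N_k = 3 + N_{k-1} + N_{k-1}^2.
N_0 = 3
N_1 = 3 + 3 + 3^2 = 15
N_2 = 3 + 15 + 15^2 = 243

243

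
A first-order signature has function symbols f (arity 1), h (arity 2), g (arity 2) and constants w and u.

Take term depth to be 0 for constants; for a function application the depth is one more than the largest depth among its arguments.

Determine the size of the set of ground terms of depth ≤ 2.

Count level by level. With function symbols f/1, h/2, g/2, the terms of depth ≤ k are the 2 constants together with each function applied to depth-≤(k−1) tuples, so N_k = 2 + N_{k-1} + N_{k-1}^2 + N_{k-1}^2.
N_0 = 2
N_1 = 2 + 2 + 2^2 + 2^2 = 12
N_2 = 2 + 12 + 12^2 + 12^2 = 302

302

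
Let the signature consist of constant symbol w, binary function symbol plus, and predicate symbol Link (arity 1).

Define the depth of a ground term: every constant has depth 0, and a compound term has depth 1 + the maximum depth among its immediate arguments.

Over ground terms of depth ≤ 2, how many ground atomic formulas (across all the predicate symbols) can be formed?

5

First count ground terms of depth ≤ 2.
Let N_k count ground terms of depth at most k. Each non-constant term of depth ≤ k is some function symbol applied to depth-≤(k−1) arguments, giving N_k = 1 + N_{k-1}^2.
N_0 = 1
N_1 = 1 + 1^2 = 2
N_2 = 1 + 2^2 = 5
So |H| = 5.
Ground atoms are formed by filling each argument slot of a predicate with a term from H, so an r-ary predicate gives |H|^r atoms:
  Link: 5
Total ground atoms: 5.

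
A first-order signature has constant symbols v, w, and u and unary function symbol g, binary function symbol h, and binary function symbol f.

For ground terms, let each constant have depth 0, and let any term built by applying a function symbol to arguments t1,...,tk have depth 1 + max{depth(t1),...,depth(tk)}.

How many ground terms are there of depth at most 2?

1179

Let N_k = |{terms of depth ≤ k}|. Then N_0 = 3 and N_k = 3 + N_{k-1} + N_{k-1}^2 + N_{k-1}^2 for k ≥ 1 (one summand per function symbol, arity giving the exponent).
N_0 = 3
N_1 = 3 + 3 + 3^2 + 3^2 = 24
N_2 = 3 + 24 + 24^2 + 24^2 = 1179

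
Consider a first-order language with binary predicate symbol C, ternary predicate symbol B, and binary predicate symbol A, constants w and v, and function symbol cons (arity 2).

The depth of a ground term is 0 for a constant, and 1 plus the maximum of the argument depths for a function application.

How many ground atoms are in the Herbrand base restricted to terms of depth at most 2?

57760

First count ground terms of depth ≤ 2.
Let N_k count ground terms of depth at most k. Each non-constant term of depth ≤ k is some function symbol applied to depth-≤(k−1) arguments, giving N_k = 2 + N_{k-1}^2.
N_0 = 2
N_1 = 2 + 2^2 = 6
N_2 = 2 + 6^2 = 38
So |H| = 38.
Ground atoms are formed by filling each argument slot of a predicate with a term from H, so an r-ary predicate gives |H|^r atoms:
  C: 38^2 = 1444;  B: 38^3 = 54872;  A: 38^2 = 1444
Total ground atoms: 1444 + 54872 + 1444 = 57760.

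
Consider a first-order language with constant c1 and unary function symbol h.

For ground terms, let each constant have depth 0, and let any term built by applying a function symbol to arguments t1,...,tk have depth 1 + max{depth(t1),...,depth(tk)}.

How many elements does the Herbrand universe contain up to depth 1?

2

Let N_k count ground terms of depth at most k. Each non-constant term of depth ≤ k is some function symbol applied to depth-≤(k−1) arguments, giving N_k = 1 + N_{k-1}.
N_0 = 1
N_1 = 1 + 1 = 2
Explicitly: c1, h(c1).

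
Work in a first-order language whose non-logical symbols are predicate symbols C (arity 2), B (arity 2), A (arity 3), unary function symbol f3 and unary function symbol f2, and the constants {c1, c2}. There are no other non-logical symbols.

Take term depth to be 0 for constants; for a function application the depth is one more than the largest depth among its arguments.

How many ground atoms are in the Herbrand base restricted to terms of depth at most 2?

First count ground terms of depth ≤ 2.
Let N_k count ground terms of depth at most k. Each non-constant term of depth ≤ k is some function symbol applied to depth-≤(k−1) arguments, giving N_k = 2 + N_{k-1} + N_{k-1}.
N_0 = 2
N_1 = 2 + 2 + 2 = 6
N_2 = 2 + 6 + 6 = 14
So |H| = 14.
A ground atom is a predicate applied to a tuple of terms from H, so the count is the sum over predicates of |H|^arity:
  C: 14^2 = 196;  B: 14^2 = 196;  A: 14^3 = 2744
Total ground atoms: 196 + 196 + 2744 = 3136.

3136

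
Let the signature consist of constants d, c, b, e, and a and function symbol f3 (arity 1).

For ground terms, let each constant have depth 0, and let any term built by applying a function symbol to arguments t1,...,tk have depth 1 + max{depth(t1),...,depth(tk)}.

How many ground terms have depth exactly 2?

5

Let N_k = |{terms of depth ≤ k}|. Then N_0 = 5 and N_k = 5 + N_{k-1} for k ≥ 1 (one summand per function symbol, arity giving the exponent).
N_0 = 5
N_1 = 5 + 5 = 10
N_2 = 5 + 10 = 15
Terms of depth exactly 2: N_2 − N_1 = 15 − 10 = 5.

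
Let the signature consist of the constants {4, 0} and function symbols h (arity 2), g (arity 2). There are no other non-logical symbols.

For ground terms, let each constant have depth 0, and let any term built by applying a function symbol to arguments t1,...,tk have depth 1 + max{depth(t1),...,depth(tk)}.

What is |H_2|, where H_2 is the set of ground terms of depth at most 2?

202

Let N_k = |{terms of depth ≤ k}|. Then N_0 = 2 and N_k = 2 + N_{k-1}^2 + N_{k-1}^2 for k ≥ 1 (one summand per function symbol, arity giving the exponent).
N_0 = 2
N_1 = 2 + 2^2 + 2^2 = 10
N_2 = 2 + 10^2 + 10^2 = 202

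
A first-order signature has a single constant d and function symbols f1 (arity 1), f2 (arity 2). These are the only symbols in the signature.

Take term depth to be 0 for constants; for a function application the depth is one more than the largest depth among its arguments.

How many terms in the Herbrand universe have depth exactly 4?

If N_k denotes the number of depth-≤k ground terms, the 1 constant gives N_0 = 1, and each function symbol of arity r contributes N_{k-1}^r new terms at level k: N_k = 1 + N_{k-1} + N_{k-1}^2.
N_0 = 1
N_1 = 1 + 1 + 1^2 = 3
N_2 = 1 + 3 + 3^2 = 13
N_3 = 1 + 13 + 13^2 = 183
N_4 = 1 + 183 + 183^2 = 33673
Terms of depth exactly 4: N_4 − N_3 = 33673 − 183 = 33490.

33490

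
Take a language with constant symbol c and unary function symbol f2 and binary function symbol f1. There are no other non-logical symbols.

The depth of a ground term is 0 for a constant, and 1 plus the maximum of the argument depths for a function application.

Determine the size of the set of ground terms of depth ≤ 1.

3

Write N_k for the number of ground terms of depth ≤ k. A term of depth ≤ k is either a constant or a function symbol applied to arguments of depth ≤ k−1, so N_k = 1 + N_{k-1} + N_{k-1}^2.
N_0 = 1
N_1 = 1 + 1 + 1^2 = 3
Explicitly: c, f2(c), f1(c, c).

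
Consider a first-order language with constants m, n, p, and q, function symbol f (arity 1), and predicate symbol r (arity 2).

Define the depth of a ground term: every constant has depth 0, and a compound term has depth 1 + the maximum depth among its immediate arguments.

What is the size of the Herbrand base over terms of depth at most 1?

First count ground terms of depth ≤ 1.
Write N_k for the number of ground terms of depth ≤ k. A term of depth ≤ k is either a constant or a function symbol applied to arguments of depth ≤ k−1, so N_k = 4 + N_{k-1}.
N_0 = 4
N_1 = 4 + 4 = 8
So |H| = 8.
A ground atom is a predicate applied to a tuple of terms from H, so the count is the sum over predicates of |H|^arity:
  r: 8^2 = 64
Total ground atoms: 64.

64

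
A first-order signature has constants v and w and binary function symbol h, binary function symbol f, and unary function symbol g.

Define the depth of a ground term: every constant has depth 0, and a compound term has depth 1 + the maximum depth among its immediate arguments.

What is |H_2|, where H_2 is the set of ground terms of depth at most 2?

302

Let N_k = |{terms of depth ≤ k}|. Then N_0 = 2 and N_k = 2 + N_{k-1}^2 + N_{k-1}^2 + N_{k-1} for k ≥ 1 (one summand per function symbol, arity giving the exponent).
N_0 = 2
N_1 = 2 + 2^2 + 2^2 + 2 = 12
N_2 = 2 + 12^2 + 12^2 + 12 = 302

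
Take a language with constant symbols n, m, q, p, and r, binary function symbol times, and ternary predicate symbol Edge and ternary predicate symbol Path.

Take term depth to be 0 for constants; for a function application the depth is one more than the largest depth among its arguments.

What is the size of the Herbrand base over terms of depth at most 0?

First count ground terms of depth ≤ 0.
Let N_k count ground terms of depth at most k. Each non-constant term of depth ≤ k is some function symbol applied to depth-≤(k−1) arguments, giving N_k = 5 + N_{k-1}^2.
N_0 = 5
Explicitly: n, m, q, p, r.
So |H| = 5.
For each predicate symbol, the number of ground atoms is |H| raised to its arity; summing:
  Edge: 5^3 = 125;  Path: 5^3 = 125
Total ground atoms: 125 + 125 = 250.

250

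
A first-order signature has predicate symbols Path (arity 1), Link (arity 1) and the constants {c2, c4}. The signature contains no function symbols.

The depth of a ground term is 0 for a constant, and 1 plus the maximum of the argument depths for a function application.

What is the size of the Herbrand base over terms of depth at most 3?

First count ground terms of depth ≤ 3.
With no function symbols every ground term is a constant, so there are exactly 2 ground terms at every depth bound.
N_0 = 2
N_1 = 2
N_2 = 2
N_3 = 2
So |H| = 2.
Ground atoms are formed by filling each argument slot of a predicate with a term from H, so an r-ary predicate gives |H|^r atoms:
  Path: 2;  Link: 2
Total ground atoms: 2 + 2 = 4.

4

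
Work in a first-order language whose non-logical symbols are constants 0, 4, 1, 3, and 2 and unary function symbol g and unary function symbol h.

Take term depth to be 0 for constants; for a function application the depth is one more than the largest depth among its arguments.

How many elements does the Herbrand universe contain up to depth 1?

15

Let N_k count ground terms of depth at most k. Each non-constant term of depth ≤ k is some function symbol applied to depth-≤(k−1) arguments, giving N_k = 5 + N_{k-1} + N_{k-1}.
N_0 = 5
N_1 = 5 + 5 + 5 = 15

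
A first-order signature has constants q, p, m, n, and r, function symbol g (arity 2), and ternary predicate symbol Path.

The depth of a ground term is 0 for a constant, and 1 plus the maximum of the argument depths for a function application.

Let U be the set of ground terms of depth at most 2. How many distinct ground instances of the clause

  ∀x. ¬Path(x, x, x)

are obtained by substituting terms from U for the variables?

Ground terms of depth ≤ 2:
  Let N_k = |{terms of depth ≤ k}|. Then N_0 = 5 and N_k = 5 + N_{k-1}^2 for k ≥ 1 (one summand per function symbol, arity giving the exponent).
  N_0 = 5
  N_1 = 5 + 5^2 = 30
  N_2 = 5 + 30^2 = 905
So there are 905 ground terms available for substitution.
There is 1 variable to instantiate (x),  occurring in at least one literal, so different choices give different ground instances.
Number of ground instances = 905.

905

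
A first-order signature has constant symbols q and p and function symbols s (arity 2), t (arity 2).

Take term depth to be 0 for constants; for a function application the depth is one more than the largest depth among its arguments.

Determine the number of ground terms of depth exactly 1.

If N_k denotes the number of depth-≤k ground terms, the 2 constants give N_0 = 2, and each function symbol of arity r contributes N_{k-1}^r new terms at level k: N_k = 2 + N_{k-1}^2 + N_{k-1}^2.
N_0 = 2
N_1 = 2 + 2^2 + 2^2 = 10
Terms of depth exactly 1: N_1 − N_0 = 10 − 2 = 8.

8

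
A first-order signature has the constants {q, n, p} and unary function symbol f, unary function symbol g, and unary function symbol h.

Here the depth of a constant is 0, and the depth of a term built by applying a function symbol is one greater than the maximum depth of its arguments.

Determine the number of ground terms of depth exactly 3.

Let N_k count ground terms of depth at most k. Each non-constant term of depth ≤ k is some function symbol applied to depth-≤(k−1) arguments, giving N_k = 3 + N_{k-1} + N_{k-1} + N_{k-1}.
N_0 = 3
N_1 = 3 + 3 + 3 + 3 = 12
N_2 = 3 + 12 + 12 + 12 = 39
N_3 = 3 + 39 + 39 + 39 = 120
Terms of depth exactly 3: N_3 − N_2 = 120 − 39 = 81.

81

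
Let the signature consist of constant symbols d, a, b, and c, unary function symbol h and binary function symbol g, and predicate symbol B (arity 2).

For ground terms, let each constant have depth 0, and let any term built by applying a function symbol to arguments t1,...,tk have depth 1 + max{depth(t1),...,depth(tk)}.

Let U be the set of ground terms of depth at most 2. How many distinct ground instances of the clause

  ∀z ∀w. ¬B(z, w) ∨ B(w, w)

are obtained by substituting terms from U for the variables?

Ground terms of depth ≤ 2:
  Write N_k for the number of ground terms of depth ≤ k. A term of depth ≤ k is either a constant or a function symbol applied to arguments of depth ≤ k−1, so N_k = 4 + N_{k-1} + N_{k-1}^2.
  N_0 = 4
  N_1 = 4 + 4 + 4^2 = 24
  N_2 = 4 + 24 + 24^2 = 604
So there are 604 ground terms available for substitution.
The body mentions every one of the 2 quantified variables; since ground terms form a free algebra, no two substitutions collapse to the same formula.
Number of ground instances = 604^2 = 364816.

364816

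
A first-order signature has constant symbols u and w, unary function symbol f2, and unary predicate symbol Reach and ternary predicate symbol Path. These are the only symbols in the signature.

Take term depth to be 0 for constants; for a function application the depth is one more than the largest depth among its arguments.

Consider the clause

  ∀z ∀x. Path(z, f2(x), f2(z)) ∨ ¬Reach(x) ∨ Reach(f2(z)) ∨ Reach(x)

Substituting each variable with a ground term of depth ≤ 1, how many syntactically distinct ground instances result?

Ground terms of depth ≤ 1:
  Let N_k count ground terms of depth at most k. Each non-constant term of depth ≤ k is some function symbol applied to depth-≤(k−1) arguments, giving N_k = 2 + N_{k-1}.
  N_0 = 2
  N_1 = 2 + 2 = 4
So there are 4 ground terms available for substitution.
The body mentions every one of the 2 quantified variables; since ground terms form a free algebra, no two substitutions collapse to the same formula.
Number of ground instances = 4^2 = 16.

16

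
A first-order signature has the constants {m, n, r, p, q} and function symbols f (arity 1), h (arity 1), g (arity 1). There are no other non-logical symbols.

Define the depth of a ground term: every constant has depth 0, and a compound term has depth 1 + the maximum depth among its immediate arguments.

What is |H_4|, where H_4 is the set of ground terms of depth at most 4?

605

If N_k denotes the number of depth-≤k ground terms, the 5 constants give N_0 = 5, and each function symbol of arity r contributes N_{k-1}^r new terms at level k: N_k = 5 + N_{k-1} + N_{k-1} + N_{k-1}.
N_0 = 5
N_1 = 5 + 5 + 5 + 5 = 20
N_2 = 5 + 20 + 20 + 20 = 65
N_3 = 5 + 65 + 65 + 65 = 200
N_4 = 5 + 200 + 200 + 200 = 605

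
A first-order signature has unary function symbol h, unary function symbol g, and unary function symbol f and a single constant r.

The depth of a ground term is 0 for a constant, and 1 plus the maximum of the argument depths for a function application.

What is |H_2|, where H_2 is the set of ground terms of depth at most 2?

Let N_k = |{terms of depth ≤ k}|. Then N_0 = 1 and N_k = 1 + N_{k-1} + N_{k-1} + N_{k-1} for k ≥ 1 (one summand per function symbol, arity giving the exponent).
N_0 = 1
N_1 = 1 + 1 + 1 + 1 = 4
N_2 = 1 + 4 + 4 + 4 = 13

13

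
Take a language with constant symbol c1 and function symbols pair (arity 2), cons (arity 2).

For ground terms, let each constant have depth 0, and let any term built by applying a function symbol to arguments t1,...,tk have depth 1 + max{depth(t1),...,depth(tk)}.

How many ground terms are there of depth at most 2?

Let N_k = |{terms of depth ≤ k}|. Then N_0 = 1 and N_k = 1 + N_{k-1}^2 + N_{k-1}^2 for k ≥ 1 (one summand per function symbol, arity giving the exponent).
N_0 = 1
N_1 = 1 + 1^2 + 1^2 = 3
N_2 = 1 + 3^2 + 3^2 = 19

19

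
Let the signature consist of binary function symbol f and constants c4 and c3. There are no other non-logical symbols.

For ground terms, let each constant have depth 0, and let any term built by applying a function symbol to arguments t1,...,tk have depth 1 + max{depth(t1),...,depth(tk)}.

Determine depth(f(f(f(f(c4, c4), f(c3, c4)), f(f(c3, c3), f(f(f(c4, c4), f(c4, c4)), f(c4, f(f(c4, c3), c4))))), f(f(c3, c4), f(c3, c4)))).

7

depth(f(c4, c4)) = 1 + max(0, 0) = 1
depth(f(c3, c4)) = 1 + max(0, 0) = 1
depth(f(f(c4, c4), f(c3, c4))) = 1 + max(1, 1) = 2
depth(f(c3, c3)) = 1 + max(0, 0) = 1
depth(f(f(c4, c4), f(c4, c4))) = 1 + max(1, 1) = 2
depth(f(c4, c3)) = 1 + max(0, 0) = 1
depth(f(f(c4, c3), c4)) = 1 + max(1, 0) = 2
depth(f(c4, f(f(c4, c3), c4))) = 1 + max(0, 2) = 3
depth(f(f(f(c4, c4), f(c4, c4)), f(c4, f(f(c4, c3), c4)))) = 1 + max(2, 3) = 4
depth(f(f(c3, c3), f(f(f(c4, c4), f(c4, c4)), f(c4, f(f(c4, c3), c4))))) = 1 + max(1, 4) = 5
depth(f(f(f(c4, c4), f(c3, c4)), f(f(c3, c3), f(f(f(c4, c4), f(c4, c4)), f(c4, f(f(c4, c3), c4)))))) = 1 + max(2, 5) = 6
depth(f(f(c3, c4), f(c3, c4))) = 1 + max(1, 1) = 2
depth(f(f(f(f(c4, c4), f(c3, c4)), f(f(c3, c3), f(f(f(c4, c4), f(c4, c4)), f(c4, f(f(c4, c3), c4))))), f(f(c3, c4), f(c3, c4)))) = 1 + max(6, 2) = 7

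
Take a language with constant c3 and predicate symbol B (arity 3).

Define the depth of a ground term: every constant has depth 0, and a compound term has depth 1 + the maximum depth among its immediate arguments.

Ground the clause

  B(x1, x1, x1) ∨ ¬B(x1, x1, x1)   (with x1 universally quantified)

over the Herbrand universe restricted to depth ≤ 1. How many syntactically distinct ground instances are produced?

Ground terms of depth ≤ 1:
  With no function symbols every ground term is a constant, so there is exactly 1 ground term at every depth bound.
  N_0 = 1
  N_1 = 1
  Explicitly: c3.
So there is exactly 1 ground term available for substitution.
There is 1 variable to instantiate (x1),  occurring in at least one literal, so different choices give different ground instances.
Number of ground instances = 1.

1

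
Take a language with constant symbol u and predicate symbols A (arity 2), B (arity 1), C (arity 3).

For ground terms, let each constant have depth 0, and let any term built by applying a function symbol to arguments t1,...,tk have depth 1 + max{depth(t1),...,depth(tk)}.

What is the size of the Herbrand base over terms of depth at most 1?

3

First count ground terms of depth ≤ 1.
With no function symbols every ground term is a constant, so there is exactly 1 ground term at every depth bound.
N_0 = 1
N_1 = 1
Explicitly: u.
So |H| = 1.
A ground atom is a predicate applied to a tuple of terms from H, so the count is the sum over predicates of |H|^arity:
  A: 1^2 = 1;  B: 1;  C: 1^3 = 1
Total ground atoms: 1 + 1 + 1 = 3.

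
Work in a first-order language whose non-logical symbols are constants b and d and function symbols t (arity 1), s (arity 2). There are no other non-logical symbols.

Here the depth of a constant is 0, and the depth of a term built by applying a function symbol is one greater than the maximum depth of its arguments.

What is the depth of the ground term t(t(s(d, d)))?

depth(s(d, d)) = 1 + max(0, 0) = 1
depth(t(s(d, d))) = 1 + depth(s(d, d)) = 1 + 1 = 2
depth(t(t(s(d, d)))) = 1 + depth(t(s(d, d))) = 1 + 2 = 3

3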